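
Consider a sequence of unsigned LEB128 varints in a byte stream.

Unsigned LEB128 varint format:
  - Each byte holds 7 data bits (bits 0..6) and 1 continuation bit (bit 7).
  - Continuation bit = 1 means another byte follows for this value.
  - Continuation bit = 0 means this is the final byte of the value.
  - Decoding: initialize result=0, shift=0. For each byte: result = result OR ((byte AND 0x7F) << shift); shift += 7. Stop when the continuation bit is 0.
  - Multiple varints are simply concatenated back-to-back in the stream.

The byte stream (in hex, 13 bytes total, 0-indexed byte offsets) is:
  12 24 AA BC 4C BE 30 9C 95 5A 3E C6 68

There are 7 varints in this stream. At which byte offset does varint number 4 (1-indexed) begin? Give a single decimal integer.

  byte[0]=0x12 cont=0 payload=0x12=18: acc |= 18<<0 -> acc=18 shift=7 [end]
Varint 1: bytes[0:1] = 12 -> value 18 (1 byte(s))
  byte[1]=0x24 cont=0 payload=0x24=36: acc |= 36<<0 -> acc=36 shift=7 [end]
Varint 2: bytes[1:2] = 24 -> value 36 (1 byte(s))
  byte[2]=0xAA cont=1 payload=0x2A=42: acc |= 42<<0 -> acc=42 shift=7
  byte[3]=0xBC cont=1 payload=0x3C=60: acc |= 60<<7 -> acc=7722 shift=14
  byte[4]=0x4C cont=0 payload=0x4C=76: acc |= 76<<14 -> acc=1252906 shift=21 [end]
Varint 3: bytes[2:5] = AA BC 4C -> value 1252906 (3 byte(s))
  byte[5]=0xBE cont=1 payload=0x3E=62: acc |= 62<<0 -> acc=62 shift=7
  byte[6]=0x30 cont=0 payload=0x30=48: acc |= 48<<7 -> acc=6206 shift=14 [end]
Varint 4: bytes[5:7] = BE 30 -> value 6206 (2 byte(s))
  byte[7]=0x9C cont=1 payload=0x1C=28: acc |= 28<<0 -> acc=28 shift=7
  byte[8]=0x95 cont=1 payload=0x15=21: acc |= 21<<7 -> acc=2716 shift=14
  byte[9]=0x5A cont=0 payload=0x5A=90: acc |= 90<<14 -> acc=1477276 shift=21 [end]
Varint 5: bytes[7:10] = 9C 95 5A -> value 1477276 (3 byte(s))
  byte[10]=0x3E cont=0 payload=0x3E=62: acc |= 62<<0 -> acc=62 shift=7 [end]
Varint 6: bytes[10:11] = 3E -> value 62 (1 byte(s))
  byte[11]=0xC6 cont=1 payload=0x46=70: acc |= 70<<0 -> acc=70 shift=7
  byte[12]=0x68 cont=0 payload=0x68=104: acc |= 104<<7 -> acc=13382 shift=14 [end]
Varint 7: bytes[11:13] = C6 68 -> value 13382 (2 byte(s))

Answer: 5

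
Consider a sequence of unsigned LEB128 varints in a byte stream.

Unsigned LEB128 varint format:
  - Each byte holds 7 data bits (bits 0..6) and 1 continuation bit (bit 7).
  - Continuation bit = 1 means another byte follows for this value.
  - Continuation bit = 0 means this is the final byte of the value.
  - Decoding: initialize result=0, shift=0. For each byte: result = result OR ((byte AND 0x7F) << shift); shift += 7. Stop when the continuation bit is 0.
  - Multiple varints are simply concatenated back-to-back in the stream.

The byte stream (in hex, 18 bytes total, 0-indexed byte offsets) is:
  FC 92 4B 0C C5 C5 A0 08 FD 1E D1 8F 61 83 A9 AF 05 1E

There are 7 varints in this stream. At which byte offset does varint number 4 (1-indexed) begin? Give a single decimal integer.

  byte[0]=0xFC cont=1 payload=0x7C=124: acc |= 124<<0 -> acc=124 shift=7
  byte[1]=0x92 cont=1 payload=0x12=18: acc |= 18<<7 -> acc=2428 shift=14
  byte[2]=0x4B cont=0 payload=0x4B=75: acc |= 75<<14 -> acc=1231228 shift=21 [end]
Varint 1: bytes[0:3] = FC 92 4B -> value 1231228 (3 byte(s))
  byte[3]=0x0C cont=0 payload=0x0C=12: acc |= 12<<0 -> acc=12 shift=7 [end]
Varint 2: bytes[3:4] = 0C -> value 12 (1 byte(s))
  byte[4]=0xC5 cont=1 payload=0x45=69: acc |= 69<<0 -> acc=69 shift=7
  byte[5]=0xC5 cont=1 payload=0x45=69: acc |= 69<<7 -> acc=8901 shift=14
  byte[6]=0xA0 cont=1 payload=0x20=32: acc |= 32<<14 -> acc=533189 shift=21
  byte[7]=0x08 cont=0 payload=0x08=8: acc |= 8<<21 -> acc=17310405 shift=28 [end]
Varint 3: bytes[4:8] = C5 C5 A0 08 -> value 17310405 (4 byte(s))
  byte[8]=0xFD cont=1 payload=0x7D=125: acc |= 125<<0 -> acc=125 shift=7
  byte[9]=0x1E cont=0 payload=0x1E=30: acc |= 30<<7 -> acc=3965 shift=14 [end]
Varint 4: bytes[8:10] = FD 1E -> value 3965 (2 byte(s))
  byte[10]=0xD1 cont=1 payload=0x51=81: acc |= 81<<0 -> acc=81 shift=7
  byte[11]=0x8F cont=1 payload=0x0F=15: acc |= 15<<7 -> acc=2001 shift=14
  byte[12]=0x61 cont=0 payload=0x61=97: acc |= 97<<14 -> acc=1591249 shift=21 [end]
Varint 5: bytes[10:13] = D1 8F 61 -> value 1591249 (3 byte(s))
  byte[13]=0x83 cont=1 payload=0x03=3: acc |= 3<<0 -> acc=3 shift=7
  byte[14]=0xA9 cont=1 payload=0x29=41: acc |= 41<<7 -> acc=5251 shift=14
  byte[15]=0xAF cont=1 payload=0x2F=47: acc |= 47<<14 -> acc=775299 shift=21
  byte[16]=0x05 cont=0 payload=0x05=5: acc |= 5<<21 -> acc=11261059 shift=28 [end]
Varint 6: bytes[13:17] = 83 A9 AF 05 -> value 11261059 (4 byte(s))
  byte[17]=0x1E cont=0 payload=0x1E=30: acc |= 30<<0 -> acc=30 shift=7 [end]
Varint 7: bytes[17:18] = 1E -> value 30 (1 byte(s))

Answer: 8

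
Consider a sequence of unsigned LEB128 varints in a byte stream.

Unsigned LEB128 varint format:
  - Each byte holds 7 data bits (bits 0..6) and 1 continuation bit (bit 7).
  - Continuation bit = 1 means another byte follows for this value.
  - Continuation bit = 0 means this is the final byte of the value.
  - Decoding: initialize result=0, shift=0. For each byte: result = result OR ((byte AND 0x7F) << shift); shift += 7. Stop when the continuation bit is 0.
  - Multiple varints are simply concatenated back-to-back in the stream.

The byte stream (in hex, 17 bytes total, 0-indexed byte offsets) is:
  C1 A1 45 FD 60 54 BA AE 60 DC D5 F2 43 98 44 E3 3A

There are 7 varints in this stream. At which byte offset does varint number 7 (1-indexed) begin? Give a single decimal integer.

Answer: 15

Derivation:
  byte[0]=0xC1 cont=1 payload=0x41=65: acc |= 65<<0 -> acc=65 shift=7
  byte[1]=0xA1 cont=1 payload=0x21=33: acc |= 33<<7 -> acc=4289 shift=14
  byte[2]=0x45 cont=0 payload=0x45=69: acc |= 69<<14 -> acc=1134785 shift=21 [end]
Varint 1: bytes[0:3] = C1 A1 45 -> value 1134785 (3 byte(s))
  byte[3]=0xFD cont=1 payload=0x7D=125: acc |= 125<<0 -> acc=125 shift=7
  byte[4]=0x60 cont=0 payload=0x60=96: acc |= 96<<7 -> acc=12413 shift=14 [end]
Varint 2: bytes[3:5] = FD 60 -> value 12413 (2 byte(s))
  byte[5]=0x54 cont=0 payload=0x54=84: acc |= 84<<0 -> acc=84 shift=7 [end]
Varint 3: bytes[5:6] = 54 -> value 84 (1 byte(s))
  byte[6]=0xBA cont=1 payload=0x3A=58: acc |= 58<<0 -> acc=58 shift=7
  byte[7]=0xAE cont=1 payload=0x2E=46: acc |= 46<<7 -> acc=5946 shift=14
  byte[8]=0x60 cont=0 payload=0x60=96: acc |= 96<<14 -> acc=1578810 shift=21 [end]
Varint 4: bytes[6:9] = BA AE 60 -> value 1578810 (3 byte(s))
  byte[9]=0xDC cont=1 payload=0x5C=92: acc |= 92<<0 -> acc=92 shift=7
  byte[10]=0xD5 cont=1 payload=0x55=85: acc |= 85<<7 -> acc=10972 shift=14
  byte[11]=0xF2 cont=1 payload=0x72=114: acc |= 114<<14 -> acc=1878748 shift=21
  byte[12]=0x43 cont=0 payload=0x43=67: acc |= 67<<21 -> acc=142387932 shift=28 [end]
Varint 5: bytes[9:13] = DC D5 F2 43 -> value 142387932 (4 byte(s))
  byte[13]=0x98 cont=1 payload=0x18=24: acc |= 24<<0 -> acc=24 shift=7
  byte[14]=0x44 cont=0 payload=0x44=68: acc |= 68<<7 -> acc=8728 shift=14 [end]
Varint 6: bytes[13:15] = 98 44 -> value 8728 (2 byte(s))
  byte[15]=0xE3 cont=1 payload=0x63=99: acc |= 99<<0 -> acc=99 shift=7
  byte[16]=0x3A cont=0 payload=0x3A=58: acc |= 58<<7 -> acc=7523 shift=14 [end]
Varint 7: bytes[15:17] = E3 3A -> value 7523 (2 byte(s))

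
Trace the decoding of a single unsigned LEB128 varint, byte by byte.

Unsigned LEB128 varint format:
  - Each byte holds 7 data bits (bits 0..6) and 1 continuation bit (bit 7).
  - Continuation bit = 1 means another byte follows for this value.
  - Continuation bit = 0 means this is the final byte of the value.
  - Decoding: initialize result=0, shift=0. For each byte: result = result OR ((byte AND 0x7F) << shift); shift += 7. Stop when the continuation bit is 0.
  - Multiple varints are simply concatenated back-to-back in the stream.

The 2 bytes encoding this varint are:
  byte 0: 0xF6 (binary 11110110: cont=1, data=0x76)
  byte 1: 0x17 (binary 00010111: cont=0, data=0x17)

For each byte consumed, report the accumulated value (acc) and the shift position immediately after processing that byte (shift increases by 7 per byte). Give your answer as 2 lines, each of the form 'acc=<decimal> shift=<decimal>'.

byte 0=0xF6: payload=0x76=118, contrib = 118<<0 = 118; acc -> 118, shift -> 7
byte 1=0x17: payload=0x17=23, contrib = 23<<7 = 2944; acc -> 3062, shift -> 14

Answer: acc=118 shift=7
acc=3062 shift=14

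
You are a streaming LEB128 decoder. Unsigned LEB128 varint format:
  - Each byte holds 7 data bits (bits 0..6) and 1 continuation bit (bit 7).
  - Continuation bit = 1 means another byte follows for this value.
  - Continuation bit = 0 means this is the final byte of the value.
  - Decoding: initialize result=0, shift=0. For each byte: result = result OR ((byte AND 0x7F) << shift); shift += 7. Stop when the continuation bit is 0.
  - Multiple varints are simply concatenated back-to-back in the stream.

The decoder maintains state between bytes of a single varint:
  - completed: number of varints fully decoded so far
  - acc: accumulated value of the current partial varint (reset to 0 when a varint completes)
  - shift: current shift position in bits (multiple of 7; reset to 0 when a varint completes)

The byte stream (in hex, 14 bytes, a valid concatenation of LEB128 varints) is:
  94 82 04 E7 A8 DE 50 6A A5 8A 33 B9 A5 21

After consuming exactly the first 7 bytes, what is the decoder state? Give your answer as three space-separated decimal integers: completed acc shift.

byte[0]=0x94 cont=1 payload=0x14: acc |= 20<<0 -> completed=0 acc=20 shift=7
byte[1]=0x82 cont=1 payload=0x02: acc |= 2<<7 -> completed=0 acc=276 shift=14
byte[2]=0x04 cont=0 payload=0x04: varint #1 complete (value=65812); reset -> completed=1 acc=0 shift=0
byte[3]=0xE7 cont=1 payload=0x67: acc |= 103<<0 -> completed=1 acc=103 shift=7
byte[4]=0xA8 cont=1 payload=0x28: acc |= 40<<7 -> completed=1 acc=5223 shift=14
byte[5]=0xDE cont=1 payload=0x5E: acc |= 94<<14 -> completed=1 acc=1545319 shift=21
byte[6]=0x50 cont=0 payload=0x50: varint #2 complete (value=169317479); reset -> completed=2 acc=0 shift=0

Answer: 2 0 0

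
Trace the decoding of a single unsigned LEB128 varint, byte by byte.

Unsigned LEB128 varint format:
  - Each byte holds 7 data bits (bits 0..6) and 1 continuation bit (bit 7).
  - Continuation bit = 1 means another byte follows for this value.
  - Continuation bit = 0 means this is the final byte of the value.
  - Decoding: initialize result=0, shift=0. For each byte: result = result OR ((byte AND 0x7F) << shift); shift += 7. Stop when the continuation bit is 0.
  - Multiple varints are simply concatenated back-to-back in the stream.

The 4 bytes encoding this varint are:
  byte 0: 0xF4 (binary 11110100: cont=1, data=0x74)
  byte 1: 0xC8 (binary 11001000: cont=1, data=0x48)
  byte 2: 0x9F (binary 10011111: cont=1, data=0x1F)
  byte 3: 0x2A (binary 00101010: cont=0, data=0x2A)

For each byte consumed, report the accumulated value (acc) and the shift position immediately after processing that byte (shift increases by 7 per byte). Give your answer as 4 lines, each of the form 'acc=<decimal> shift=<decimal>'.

Answer: acc=116 shift=7
acc=9332 shift=14
acc=517236 shift=21
acc=88597620 shift=28

Derivation:
byte 0=0xF4: payload=0x74=116, contrib = 116<<0 = 116; acc -> 116, shift -> 7
byte 1=0xC8: payload=0x48=72, contrib = 72<<7 = 9216; acc -> 9332, shift -> 14
byte 2=0x9F: payload=0x1F=31, contrib = 31<<14 = 507904; acc -> 517236, shift -> 21
byte 3=0x2A: payload=0x2A=42, contrib = 42<<21 = 88080384; acc -> 88597620, shift -> 28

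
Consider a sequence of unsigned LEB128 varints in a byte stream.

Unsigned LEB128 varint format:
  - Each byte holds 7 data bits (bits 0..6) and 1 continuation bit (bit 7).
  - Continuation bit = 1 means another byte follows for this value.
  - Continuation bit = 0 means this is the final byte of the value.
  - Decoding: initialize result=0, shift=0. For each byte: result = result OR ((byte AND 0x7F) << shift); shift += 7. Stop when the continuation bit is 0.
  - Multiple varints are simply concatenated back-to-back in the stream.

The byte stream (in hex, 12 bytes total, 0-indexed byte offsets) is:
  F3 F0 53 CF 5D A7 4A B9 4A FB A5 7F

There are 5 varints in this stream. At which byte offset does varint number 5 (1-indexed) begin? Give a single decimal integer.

  byte[0]=0xF3 cont=1 payload=0x73=115: acc |= 115<<0 -> acc=115 shift=7
  byte[1]=0xF0 cont=1 payload=0x70=112: acc |= 112<<7 -> acc=14451 shift=14
  byte[2]=0x53 cont=0 payload=0x53=83: acc |= 83<<14 -> acc=1374323 shift=21 [end]
Varint 1: bytes[0:3] = F3 F0 53 -> value 1374323 (3 byte(s))
  byte[3]=0xCF cont=1 payload=0x4F=79: acc |= 79<<0 -> acc=79 shift=7
  byte[4]=0x5D cont=0 payload=0x5D=93: acc |= 93<<7 -> acc=11983 shift=14 [end]
Varint 2: bytes[3:5] = CF 5D -> value 11983 (2 byte(s))
  byte[5]=0xA7 cont=1 payload=0x27=39: acc |= 39<<0 -> acc=39 shift=7
  byte[6]=0x4A cont=0 payload=0x4A=74: acc |= 74<<7 -> acc=9511 shift=14 [end]
Varint 3: bytes[5:7] = A7 4A -> value 9511 (2 byte(s))
  byte[7]=0xB9 cont=1 payload=0x39=57: acc |= 57<<0 -> acc=57 shift=7
  byte[8]=0x4A cont=0 payload=0x4A=74: acc |= 74<<7 -> acc=9529 shift=14 [end]
Varint 4: bytes[7:9] = B9 4A -> value 9529 (2 byte(s))
  byte[9]=0xFB cont=1 payload=0x7B=123: acc |= 123<<0 -> acc=123 shift=7
  byte[10]=0xA5 cont=1 payload=0x25=37: acc |= 37<<7 -> acc=4859 shift=14
  byte[11]=0x7F cont=0 payload=0x7F=127: acc |= 127<<14 -> acc=2085627 shift=21 [end]
Varint 5: bytes[9:12] = FB A5 7F -> value 2085627 (3 byte(s))

Answer: 9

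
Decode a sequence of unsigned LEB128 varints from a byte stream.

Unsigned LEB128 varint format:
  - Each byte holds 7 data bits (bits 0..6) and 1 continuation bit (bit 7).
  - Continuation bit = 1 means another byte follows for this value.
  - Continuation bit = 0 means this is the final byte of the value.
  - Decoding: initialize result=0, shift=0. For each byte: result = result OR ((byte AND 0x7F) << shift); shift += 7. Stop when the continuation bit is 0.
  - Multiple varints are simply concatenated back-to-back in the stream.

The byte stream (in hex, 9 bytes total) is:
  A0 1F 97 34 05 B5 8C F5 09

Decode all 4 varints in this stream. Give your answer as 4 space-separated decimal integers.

  byte[0]=0xA0 cont=1 payload=0x20=32: acc |= 32<<0 -> acc=32 shift=7
  byte[1]=0x1F cont=0 payload=0x1F=31: acc |= 31<<7 -> acc=4000 shift=14 [end]
Varint 1: bytes[0:2] = A0 1F -> value 4000 (2 byte(s))
  byte[2]=0x97 cont=1 payload=0x17=23: acc |= 23<<0 -> acc=23 shift=7
  byte[3]=0x34 cont=0 payload=0x34=52: acc |= 52<<7 -> acc=6679 shift=14 [end]
Varint 2: bytes[2:4] = 97 34 -> value 6679 (2 byte(s))
  byte[4]=0x05 cont=0 payload=0x05=5: acc |= 5<<0 -> acc=5 shift=7 [end]
Varint 3: bytes[4:5] = 05 -> value 5 (1 byte(s))
  byte[5]=0xB5 cont=1 payload=0x35=53: acc |= 53<<0 -> acc=53 shift=7
  byte[6]=0x8C cont=1 payload=0x0C=12: acc |= 12<<7 -> acc=1589 shift=14
  byte[7]=0xF5 cont=1 payload=0x75=117: acc |= 117<<14 -> acc=1918517 shift=21
  byte[8]=0x09 cont=0 payload=0x09=9: acc |= 9<<21 -> acc=20792885 shift=28 [end]
Varint 4: bytes[5:9] = B5 8C F5 09 -> value 20792885 (4 byte(s))

Answer: 4000 6679 5 20792885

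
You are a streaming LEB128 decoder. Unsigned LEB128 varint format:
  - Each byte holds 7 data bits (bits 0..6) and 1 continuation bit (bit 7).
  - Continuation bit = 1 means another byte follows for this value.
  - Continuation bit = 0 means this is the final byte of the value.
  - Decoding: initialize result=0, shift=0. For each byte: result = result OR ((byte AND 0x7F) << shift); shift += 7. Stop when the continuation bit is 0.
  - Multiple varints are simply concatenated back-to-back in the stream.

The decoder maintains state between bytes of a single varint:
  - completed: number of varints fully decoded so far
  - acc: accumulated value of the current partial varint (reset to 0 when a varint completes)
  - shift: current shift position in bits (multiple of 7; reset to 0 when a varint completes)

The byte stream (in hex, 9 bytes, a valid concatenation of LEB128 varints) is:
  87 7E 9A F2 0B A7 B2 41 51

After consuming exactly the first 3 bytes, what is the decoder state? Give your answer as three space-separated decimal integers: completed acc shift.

byte[0]=0x87 cont=1 payload=0x07: acc |= 7<<0 -> completed=0 acc=7 shift=7
byte[1]=0x7E cont=0 payload=0x7E: varint #1 complete (value=16135); reset -> completed=1 acc=0 shift=0
byte[2]=0x9A cont=1 payload=0x1A: acc |= 26<<0 -> completed=1 acc=26 shift=7

Answer: 1 26 7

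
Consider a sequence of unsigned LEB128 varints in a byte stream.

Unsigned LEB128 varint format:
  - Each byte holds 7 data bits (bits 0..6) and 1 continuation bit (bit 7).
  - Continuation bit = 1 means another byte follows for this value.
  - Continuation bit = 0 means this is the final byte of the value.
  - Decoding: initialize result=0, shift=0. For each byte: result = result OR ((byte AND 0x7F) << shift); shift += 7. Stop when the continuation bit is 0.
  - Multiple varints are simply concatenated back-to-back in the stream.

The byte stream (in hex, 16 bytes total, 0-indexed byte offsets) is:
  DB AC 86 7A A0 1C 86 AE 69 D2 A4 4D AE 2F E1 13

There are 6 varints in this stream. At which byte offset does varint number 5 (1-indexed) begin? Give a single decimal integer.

Answer: 12

Derivation:
  byte[0]=0xDB cont=1 payload=0x5B=91: acc |= 91<<0 -> acc=91 shift=7
  byte[1]=0xAC cont=1 payload=0x2C=44: acc |= 44<<7 -> acc=5723 shift=14
  byte[2]=0x86 cont=1 payload=0x06=6: acc |= 6<<14 -> acc=104027 shift=21
  byte[3]=0x7A cont=0 payload=0x7A=122: acc |= 122<<21 -> acc=255956571 shift=28 [end]
Varint 1: bytes[0:4] = DB AC 86 7A -> value 255956571 (4 byte(s))
  byte[4]=0xA0 cont=1 payload=0x20=32: acc |= 32<<0 -> acc=32 shift=7
  byte[5]=0x1C cont=0 payload=0x1C=28: acc |= 28<<7 -> acc=3616 shift=14 [end]
Varint 2: bytes[4:6] = A0 1C -> value 3616 (2 byte(s))
  byte[6]=0x86 cont=1 payload=0x06=6: acc |= 6<<0 -> acc=6 shift=7
  byte[7]=0xAE cont=1 payload=0x2E=46: acc |= 46<<7 -> acc=5894 shift=14
  byte[8]=0x69 cont=0 payload=0x69=105: acc |= 105<<14 -> acc=1726214 shift=21 [end]
Varint 3: bytes[6:9] = 86 AE 69 -> value 1726214 (3 byte(s))
  byte[9]=0xD2 cont=1 payload=0x52=82: acc |= 82<<0 -> acc=82 shift=7
  byte[10]=0xA4 cont=1 payload=0x24=36: acc |= 36<<7 -> acc=4690 shift=14
  byte[11]=0x4D cont=0 payload=0x4D=77: acc |= 77<<14 -> acc=1266258 shift=21 [end]
Varint 4: bytes[9:12] = D2 A4 4D -> value 1266258 (3 byte(s))
  byte[12]=0xAE cont=1 payload=0x2E=46: acc |= 46<<0 -> acc=46 shift=7
  byte[13]=0x2F cont=0 payload=0x2F=47: acc |= 47<<7 -> acc=6062 shift=14 [end]
Varint 5: bytes[12:14] = AE 2F -> value 6062 (2 byte(s))
  byte[14]=0xE1 cont=1 payload=0x61=97: acc |= 97<<0 -> acc=97 shift=7
  byte[15]=0x13 cont=0 payload=0x13=19: acc |= 19<<7 -> acc=2529 shift=14 [end]
Varint 6: bytes[14:16] = E1 13 -> value 2529 (2 byte(s))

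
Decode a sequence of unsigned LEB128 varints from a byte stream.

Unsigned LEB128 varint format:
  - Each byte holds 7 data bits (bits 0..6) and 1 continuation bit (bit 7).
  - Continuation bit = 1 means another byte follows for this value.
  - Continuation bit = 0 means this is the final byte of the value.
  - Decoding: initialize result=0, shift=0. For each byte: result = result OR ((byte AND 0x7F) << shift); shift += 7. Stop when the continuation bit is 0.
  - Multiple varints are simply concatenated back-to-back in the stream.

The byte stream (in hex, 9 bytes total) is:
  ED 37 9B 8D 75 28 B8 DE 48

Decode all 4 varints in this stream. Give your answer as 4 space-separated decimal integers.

  byte[0]=0xED cont=1 payload=0x6D=109: acc |= 109<<0 -> acc=109 shift=7
  byte[1]=0x37 cont=0 payload=0x37=55: acc |= 55<<7 -> acc=7149 shift=14 [end]
Varint 1: bytes[0:2] = ED 37 -> value 7149 (2 byte(s))
  byte[2]=0x9B cont=1 payload=0x1B=27: acc |= 27<<0 -> acc=27 shift=7
  byte[3]=0x8D cont=1 payload=0x0D=13: acc |= 13<<7 -> acc=1691 shift=14
  byte[4]=0x75 cont=0 payload=0x75=117: acc |= 117<<14 -> acc=1918619 shift=21 [end]
Varint 2: bytes[2:5] = 9B 8D 75 -> value 1918619 (3 byte(s))
  byte[5]=0x28 cont=0 payload=0x28=40: acc |= 40<<0 -> acc=40 shift=7 [end]
Varint 3: bytes[5:6] = 28 -> value 40 (1 byte(s))
  byte[6]=0xB8 cont=1 payload=0x38=56: acc |= 56<<0 -> acc=56 shift=7
  byte[7]=0xDE cont=1 payload=0x5E=94: acc |= 94<<7 -> acc=12088 shift=14
  byte[8]=0x48 cont=0 payload=0x48=72: acc |= 72<<14 -> acc=1191736 shift=21 [end]
Varint 4: bytes[6:9] = B8 DE 48 -> value 1191736 (3 byte(s))

Answer: 7149 1918619 40 1191736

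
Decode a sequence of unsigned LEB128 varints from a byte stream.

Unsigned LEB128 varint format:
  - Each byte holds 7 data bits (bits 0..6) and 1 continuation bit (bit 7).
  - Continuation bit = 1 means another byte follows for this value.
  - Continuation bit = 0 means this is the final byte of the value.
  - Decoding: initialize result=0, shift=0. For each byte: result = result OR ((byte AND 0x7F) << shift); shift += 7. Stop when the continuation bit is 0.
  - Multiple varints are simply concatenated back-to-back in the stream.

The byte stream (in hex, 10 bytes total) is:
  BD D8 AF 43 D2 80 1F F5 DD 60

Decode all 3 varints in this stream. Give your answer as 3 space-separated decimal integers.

Answer: 141290557 507986 1584885

Derivation:
  byte[0]=0xBD cont=1 payload=0x3D=61: acc |= 61<<0 -> acc=61 shift=7
  byte[1]=0xD8 cont=1 payload=0x58=88: acc |= 88<<7 -> acc=11325 shift=14
  byte[2]=0xAF cont=1 payload=0x2F=47: acc |= 47<<14 -> acc=781373 shift=21
  byte[3]=0x43 cont=0 payload=0x43=67: acc |= 67<<21 -> acc=141290557 shift=28 [end]
Varint 1: bytes[0:4] = BD D8 AF 43 -> value 141290557 (4 byte(s))
  byte[4]=0xD2 cont=1 payload=0x52=82: acc |= 82<<0 -> acc=82 shift=7
  byte[5]=0x80 cont=1 payload=0x00=0: acc |= 0<<7 -> acc=82 shift=14
  byte[6]=0x1F cont=0 payload=0x1F=31: acc |= 31<<14 -> acc=507986 shift=21 [end]
Varint 2: bytes[4:7] = D2 80 1F -> value 507986 (3 byte(s))
  byte[7]=0xF5 cont=1 payload=0x75=117: acc |= 117<<0 -> acc=117 shift=7
  byte[8]=0xDD cont=1 payload=0x5D=93: acc |= 93<<7 -> acc=12021 shift=14
  byte[9]=0x60 cont=0 payload=0x60=96: acc |= 96<<14 -> acc=1584885 shift=21 [end]
Varint 3: bytes[7:10] = F5 DD 60 -> value 1584885 (3 byte(s))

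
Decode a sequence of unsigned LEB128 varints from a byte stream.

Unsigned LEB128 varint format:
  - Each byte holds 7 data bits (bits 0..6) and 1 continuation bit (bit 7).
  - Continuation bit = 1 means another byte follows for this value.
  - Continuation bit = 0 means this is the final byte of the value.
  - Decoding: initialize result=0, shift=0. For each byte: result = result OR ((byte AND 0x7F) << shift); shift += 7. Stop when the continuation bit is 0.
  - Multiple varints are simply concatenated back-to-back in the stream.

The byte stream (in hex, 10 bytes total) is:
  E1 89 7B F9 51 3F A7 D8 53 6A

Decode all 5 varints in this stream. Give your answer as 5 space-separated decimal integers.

Answer: 2016481 10489 63 1371175 106

Derivation:
  byte[0]=0xE1 cont=1 payload=0x61=97: acc |= 97<<0 -> acc=97 shift=7
  byte[1]=0x89 cont=1 payload=0x09=9: acc |= 9<<7 -> acc=1249 shift=14
  byte[2]=0x7B cont=0 payload=0x7B=123: acc |= 123<<14 -> acc=2016481 shift=21 [end]
Varint 1: bytes[0:3] = E1 89 7B -> value 2016481 (3 byte(s))
  byte[3]=0xF9 cont=1 payload=0x79=121: acc |= 121<<0 -> acc=121 shift=7
  byte[4]=0x51 cont=0 payload=0x51=81: acc |= 81<<7 -> acc=10489 shift=14 [end]
Varint 2: bytes[3:5] = F9 51 -> value 10489 (2 byte(s))
  byte[5]=0x3F cont=0 payload=0x3F=63: acc |= 63<<0 -> acc=63 shift=7 [end]
Varint 3: bytes[5:6] = 3F -> value 63 (1 byte(s))
  byte[6]=0xA7 cont=1 payload=0x27=39: acc |= 39<<0 -> acc=39 shift=7
  byte[7]=0xD8 cont=1 payload=0x58=88: acc |= 88<<7 -> acc=11303 shift=14
  byte[8]=0x53 cont=0 payload=0x53=83: acc |= 83<<14 -> acc=1371175 shift=21 [end]
Varint 4: bytes[6:9] = A7 D8 53 -> value 1371175 (3 byte(s))
  byte[9]=0x6A cont=0 payload=0x6A=106: acc |= 106<<0 -> acc=106 shift=7 [end]
Varint 5: bytes[9:10] = 6A -> value 106 (1 byte(s))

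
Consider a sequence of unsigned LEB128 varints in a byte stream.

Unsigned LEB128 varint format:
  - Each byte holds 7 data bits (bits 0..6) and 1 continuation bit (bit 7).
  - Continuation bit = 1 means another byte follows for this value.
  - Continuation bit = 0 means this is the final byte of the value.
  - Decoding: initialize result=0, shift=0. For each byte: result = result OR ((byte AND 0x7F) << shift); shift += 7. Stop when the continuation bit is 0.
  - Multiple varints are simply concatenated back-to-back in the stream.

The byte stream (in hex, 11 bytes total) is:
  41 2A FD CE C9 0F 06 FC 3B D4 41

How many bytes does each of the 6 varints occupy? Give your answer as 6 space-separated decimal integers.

Answer: 1 1 4 1 2 2

Derivation:
  byte[0]=0x41 cont=0 payload=0x41=65: acc |= 65<<0 -> acc=65 shift=7 [end]
Varint 1: bytes[0:1] = 41 -> value 65 (1 byte(s))
  byte[1]=0x2A cont=0 payload=0x2A=42: acc |= 42<<0 -> acc=42 shift=7 [end]
Varint 2: bytes[1:2] = 2A -> value 42 (1 byte(s))
  byte[2]=0xFD cont=1 payload=0x7D=125: acc |= 125<<0 -> acc=125 shift=7
  byte[3]=0xCE cont=1 payload=0x4E=78: acc |= 78<<7 -> acc=10109 shift=14
  byte[4]=0xC9 cont=1 payload=0x49=73: acc |= 73<<14 -> acc=1206141 shift=21
  byte[5]=0x0F cont=0 payload=0x0F=15: acc |= 15<<21 -> acc=32663421 shift=28 [end]
Varint 3: bytes[2:6] = FD CE C9 0F -> value 32663421 (4 byte(s))
  byte[6]=0x06 cont=0 payload=0x06=6: acc |= 6<<0 -> acc=6 shift=7 [end]
Varint 4: bytes[6:7] = 06 -> value 6 (1 byte(s))
  byte[7]=0xFC cont=1 payload=0x7C=124: acc |= 124<<0 -> acc=124 shift=7
  byte[8]=0x3B cont=0 payload=0x3B=59: acc |= 59<<7 -> acc=7676 shift=14 [end]
Varint 5: bytes[7:9] = FC 3B -> value 7676 (2 byte(s))
  byte[9]=0xD4 cont=1 payload=0x54=84: acc |= 84<<0 -> acc=84 shift=7
  byte[10]=0x41 cont=0 payload=0x41=65: acc |= 65<<7 -> acc=8404 shift=14 [end]
Varint 6: bytes[9:11] = D4 41 -> value 8404 (2 byte(s))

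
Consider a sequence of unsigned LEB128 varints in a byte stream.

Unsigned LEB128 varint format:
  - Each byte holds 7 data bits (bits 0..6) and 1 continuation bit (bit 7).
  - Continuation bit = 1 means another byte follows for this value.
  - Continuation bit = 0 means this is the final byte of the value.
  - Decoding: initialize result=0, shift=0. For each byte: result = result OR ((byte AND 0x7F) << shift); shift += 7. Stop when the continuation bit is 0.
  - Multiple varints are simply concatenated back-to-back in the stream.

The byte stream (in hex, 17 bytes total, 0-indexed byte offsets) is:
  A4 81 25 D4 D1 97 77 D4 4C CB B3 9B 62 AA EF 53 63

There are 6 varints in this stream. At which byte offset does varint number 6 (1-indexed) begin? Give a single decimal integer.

  byte[0]=0xA4 cont=1 payload=0x24=36: acc |= 36<<0 -> acc=36 shift=7
  byte[1]=0x81 cont=1 payload=0x01=1: acc |= 1<<7 -> acc=164 shift=14
  byte[2]=0x25 cont=0 payload=0x25=37: acc |= 37<<14 -> acc=606372 shift=21 [end]
Varint 1: bytes[0:3] = A4 81 25 -> value 606372 (3 byte(s))
  byte[3]=0xD4 cont=1 payload=0x54=84: acc |= 84<<0 -> acc=84 shift=7
  byte[4]=0xD1 cont=1 payload=0x51=81: acc |= 81<<7 -> acc=10452 shift=14
  byte[5]=0x97 cont=1 payload=0x17=23: acc |= 23<<14 -> acc=387284 shift=21
  byte[6]=0x77 cont=0 payload=0x77=119: acc |= 119<<21 -> acc=249948372 shift=28 [end]
Varint 2: bytes[3:7] = D4 D1 97 77 -> value 249948372 (4 byte(s))
  byte[7]=0xD4 cont=1 payload=0x54=84: acc |= 84<<0 -> acc=84 shift=7
  byte[8]=0x4C cont=0 payload=0x4C=76: acc |= 76<<7 -> acc=9812 shift=14 [end]
Varint 3: bytes[7:9] = D4 4C -> value 9812 (2 byte(s))
  byte[9]=0xCB cont=1 payload=0x4B=75: acc |= 75<<0 -> acc=75 shift=7
  byte[10]=0xB3 cont=1 payload=0x33=51: acc |= 51<<7 -> acc=6603 shift=14
  byte[11]=0x9B cont=1 payload=0x1B=27: acc |= 27<<14 -> acc=448971 shift=21
  byte[12]=0x62 cont=0 payload=0x62=98: acc |= 98<<21 -> acc=205969867 shift=28 [end]
Varint 4: bytes[9:13] = CB B3 9B 62 -> value 205969867 (4 byte(s))
  byte[13]=0xAA cont=1 payload=0x2A=42: acc |= 42<<0 -> acc=42 shift=7
  byte[14]=0xEF cont=1 payload=0x6F=111: acc |= 111<<7 -> acc=14250 shift=14
  byte[15]=0x53 cont=0 payload=0x53=83: acc |= 83<<14 -> acc=1374122 shift=21 [end]
Varint 5: bytes[13:16] = AA EF 53 -> value 1374122 (3 byte(s))
  byte[16]=0x63 cont=0 payload=0x63=99: acc |= 99<<0 -> acc=99 shift=7 [end]
Varint 6: bytes[16:17] = 63 -> value 99 (1 byte(s))

Answer: 16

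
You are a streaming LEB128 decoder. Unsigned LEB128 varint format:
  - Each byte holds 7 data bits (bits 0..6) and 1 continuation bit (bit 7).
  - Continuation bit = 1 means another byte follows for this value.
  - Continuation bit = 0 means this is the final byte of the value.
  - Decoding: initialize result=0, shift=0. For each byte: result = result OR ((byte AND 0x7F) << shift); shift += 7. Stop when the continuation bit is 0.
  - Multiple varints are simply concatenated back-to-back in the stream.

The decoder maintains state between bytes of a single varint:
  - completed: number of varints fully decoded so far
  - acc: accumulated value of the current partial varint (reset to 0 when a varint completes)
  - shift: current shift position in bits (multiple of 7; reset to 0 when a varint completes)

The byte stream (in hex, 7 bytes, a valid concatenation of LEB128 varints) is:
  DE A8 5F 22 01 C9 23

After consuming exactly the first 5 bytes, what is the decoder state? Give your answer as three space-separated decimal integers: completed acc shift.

byte[0]=0xDE cont=1 payload=0x5E: acc |= 94<<0 -> completed=0 acc=94 shift=7
byte[1]=0xA8 cont=1 payload=0x28: acc |= 40<<7 -> completed=0 acc=5214 shift=14
byte[2]=0x5F cont=0 payload=0x5F: varint #1 complete (value=1561694); reset -> completed=1 acc=0 shift=0
byte[3]=0x22 cont=0 payload=0x22: varint #2 complete (value=34); reset -> completed=2 acc=0 shift=0
byte[4]=0x01 cont=0 payload=0x01: varint #3 complete (value=1); reset -> completed=3 acc=0 shift=0

Answer: 3 0 0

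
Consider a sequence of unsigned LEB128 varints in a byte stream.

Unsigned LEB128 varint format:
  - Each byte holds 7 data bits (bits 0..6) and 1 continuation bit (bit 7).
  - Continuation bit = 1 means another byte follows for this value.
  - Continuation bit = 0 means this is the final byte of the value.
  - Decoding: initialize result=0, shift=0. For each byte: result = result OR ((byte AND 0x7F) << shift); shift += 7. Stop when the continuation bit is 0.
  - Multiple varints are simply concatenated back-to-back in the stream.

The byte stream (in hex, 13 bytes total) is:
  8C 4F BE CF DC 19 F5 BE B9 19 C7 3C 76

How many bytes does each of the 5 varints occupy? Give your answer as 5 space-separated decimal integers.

  byte[0]=0x8C cont=1 payload=0x0C=12: acc |= 12<<0 -> acc=12 shift=7
  byte[1]=0x4F cont=0 payload=0x4F=79: acc |= 79<<7 -> acc=10124 shift=14 [end]
Varint 1: bytes[0:2] = 8C 4F -> value 10124 (2 byte(s))
  byte[2]=0xBE cont=1 payload=0x3E=62: acc |= 62<<0 -> acc=62 shift=7
  byte[3]=0xCF cont=1 payload=0x4F=79: acc |= 79<<7 -> acc=10174 shift=14
  byte[4]=0xDC cont=1 payload=0x5C=92: acc |= 92<<14 -> acc=1517502 shift=21
  byte[5]=0x19 cont=0 payload=0x19=25: acc |= 25<<21 -> acc=53946302 shift=28 [end]
Varint 2: bytes[2:6] = BE CF DC 19 -> value 53946302 (4 byte(s))
  byte[6]=0xF5 cont=1 payload=0x75=117: acc |= 117<<0 -> acc=117 shift=7
  byte[7]=0xBE cont=1 payload=0x3E=62: acc |= 62<<7 -> acc=8053 shift=14
  byte[8]=0xB9 cont=1 payload=0x39=57: acc |= 57<<14 -> acc=941941 shift=21
  byte[9]=0x19 cont=0 payload=0x19=25: acc |= 25<<21 -> acc=53370741 shift=28 [end]
Varint 3: bytes[6:10] = F5 BE B9 19 -> value 53370741 (4 byte(s))
  byte[10]=0xC7 cont=1 payload=0x47=71: acc |= 71<<0 -> acc=71 shift=7
  byte[11]=0x3C cont=0 payload=0x3C=60: acc |= 60<<7 -> acc=7751 shift=14 [end]
Varint 4: bytes[10:12] = C7 3C -> value 7751 (2 byte(s))
  byte[12]=0x76 cont=0 payload=0x76=118: acc |= 118<<0 -> acc=118 shift=7 [end]
Varint 5: bytes[12:13] = 76 -> value 118 (1 byte(s))

Answer: 2 4 4 2 1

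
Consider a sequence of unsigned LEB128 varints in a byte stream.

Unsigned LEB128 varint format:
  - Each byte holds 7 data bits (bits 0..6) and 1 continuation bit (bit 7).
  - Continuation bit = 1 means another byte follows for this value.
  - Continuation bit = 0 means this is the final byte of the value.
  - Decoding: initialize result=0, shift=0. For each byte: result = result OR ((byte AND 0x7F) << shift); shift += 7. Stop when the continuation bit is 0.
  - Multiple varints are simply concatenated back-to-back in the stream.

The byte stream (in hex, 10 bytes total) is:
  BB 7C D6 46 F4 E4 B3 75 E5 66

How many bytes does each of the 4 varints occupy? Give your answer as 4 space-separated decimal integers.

  byte[0]=0xBB cont=1 payload=0x3B=59: acc |= 59<<0 -> acc=59 shift=7
  byte[1]=0x7C cont=0 payload=0x7C=124: acc |= 124<<7 -> acc=15931 shift=14 [end]
Varint 1: bytes[0:2] = BB 7C -> value 15931 (2 byte(s))
  byte[2]=0xD6 cont=1 payload=0x56=86: acc |= 86<<0 -> acc=86 shift=7
  byte[3]=0x46 cont=0 payload=0x46=70: acc |= 70<<7 -> acc=9046 shift=14 [end]
Varint 2: bytes[2:4] = D6 46 -> value 9046 (2 byte(s))
  byte[4]=0xF4 cont=1 payload=0x74=116: acc |= 116<<0 -> acc=116 shift=7
  byte[5]=0xE4 cont=1 payload=0x64=100: acc |= 100<<7 -> acc=12916 shift=14
  byte[6]=0xB3 cont=1 payload=0x33=51: acc |= 51<<14 -> acc=848500 shift=21
  byte[7]=0x75 cont=0 payload=0x75=117: acc |= 117<<21 -> acc=246215284 shift=28 [end]
Varint 3: bytes[4:8] = F4 E4 B3 75 -> value 246215284 (4 byte(s))
  byte[8]=0xE5 cont=1 payload=0x65=101: acc |= 101<<0 -> acc=101 shift=7
  byte[9]=0x66 cont=0 payload=0x66=102: acc |= 102<<7 -> acc=13157 shift=14 [end]
Varint 4: bytes[8:10] = E5 66 -> value 13157 (2 byte(s))

Answer: 2 2 4 2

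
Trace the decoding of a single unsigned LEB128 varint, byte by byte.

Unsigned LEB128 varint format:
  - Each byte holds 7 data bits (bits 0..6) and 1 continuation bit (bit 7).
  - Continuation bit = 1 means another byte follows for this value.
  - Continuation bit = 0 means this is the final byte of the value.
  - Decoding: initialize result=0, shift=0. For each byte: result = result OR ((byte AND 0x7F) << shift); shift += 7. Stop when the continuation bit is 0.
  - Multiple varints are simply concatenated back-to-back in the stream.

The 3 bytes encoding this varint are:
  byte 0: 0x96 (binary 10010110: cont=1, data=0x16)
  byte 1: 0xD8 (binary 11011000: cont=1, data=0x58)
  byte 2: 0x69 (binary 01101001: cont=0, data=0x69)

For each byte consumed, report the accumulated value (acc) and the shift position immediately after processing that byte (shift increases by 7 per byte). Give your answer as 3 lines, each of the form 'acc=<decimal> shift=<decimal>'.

byte 0=0x96: payload=0x16=22, contrib = 22<<0 = 22; acc -> 22, shift -> 7
byte 1=0xD8: payload=0x58=88, contrib = 88<<7 = 11264; acc -> 11286, shift -> 14
byte 2=0x69: payload=0x69=105, contrib = 105<<14 = 1720320; acc -> 1731606, shift -> 21

Answer: acc=22 shift=7
acc=11286 shift=14
acc=1731606 shift=21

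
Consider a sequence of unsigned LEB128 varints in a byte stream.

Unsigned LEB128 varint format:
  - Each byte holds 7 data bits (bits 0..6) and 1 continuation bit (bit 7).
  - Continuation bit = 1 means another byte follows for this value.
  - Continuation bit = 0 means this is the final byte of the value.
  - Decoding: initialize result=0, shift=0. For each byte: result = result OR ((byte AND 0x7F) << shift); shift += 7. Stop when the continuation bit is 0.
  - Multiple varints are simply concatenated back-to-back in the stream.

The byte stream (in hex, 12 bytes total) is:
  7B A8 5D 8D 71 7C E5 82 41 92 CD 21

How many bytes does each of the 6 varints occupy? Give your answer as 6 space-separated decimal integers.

  byte[0]=0x7B cont=0 payload=0x7B=123: acc |= 123<<0 -> acc=123 shift=7 [end]
Varint 1: bytes[0:1] = 7B -> value 123 (1 byte(s))
  byte[1]=0xA8 cont=1 payload=0x28=40: acc |= 40<<0 -> acc=40 shift=7
  byte[2]=0x5D cont=0 payload=0x5D=93: acc |= 93<<7 -> acc=11944 shift=14 [end]
Varint 2: bytes[1:3] = A8 5D -> value 11944 (2 byte(s))
  byte[3]=0x8D cont=1 payload=0x0D=13: acc |= 13<<0 -> acc=13 shift=7
  byte[4]=0x71 cont=0 payload=0x71=113: acc |= 113<<7 -> acc=14477 shift=14 [end]
Varint 3: bytes[3:5] = 8D 71 -> value 14477 (2 byte(s))
  byte[5]=0x7C cont=0 payload=0x7C=124: acc |= 124<<0 -> acc=124 shift=7 [end]
Varint 4: bytes[5:6] = 7C -> value 124 (1 byte(s))
  byte[6]=0xE5 cont=1 payload=0x65=101: acc |= 101<<0 -> acc=101 shift=7
  byte[7]=0x82 cont=1 payload=0x02=2: acc |= 2<<7 -> acc=357 shift=14
  byte[8]=0x41 cont=0 payload=0x41=65: acc |= 65<<14 -> acc=1065317 shift=21 [end]
Varint 5: bytes[6:9] = E5 82 41 -> value 1065317 (3 byte(s))
  byte[9]=0x92 cont=1 payload=0x12=18: acc |= 18<<0 -> acc=18 shift=7
  byte[10]=0xCD cont=1 payload=0x4D=77: acc |= 77<<7 -> acc=9874 shift=14
  byte[11]=0x21 cont=0 payload=0x21=33: acc |= 33<<14 -> acc=550546 shift=21 [end]
Varint 6: bytes[9:12] = 92 CD 21 -> value 550546 (3 byte(s))

Answer: 1 2 2 1 3 3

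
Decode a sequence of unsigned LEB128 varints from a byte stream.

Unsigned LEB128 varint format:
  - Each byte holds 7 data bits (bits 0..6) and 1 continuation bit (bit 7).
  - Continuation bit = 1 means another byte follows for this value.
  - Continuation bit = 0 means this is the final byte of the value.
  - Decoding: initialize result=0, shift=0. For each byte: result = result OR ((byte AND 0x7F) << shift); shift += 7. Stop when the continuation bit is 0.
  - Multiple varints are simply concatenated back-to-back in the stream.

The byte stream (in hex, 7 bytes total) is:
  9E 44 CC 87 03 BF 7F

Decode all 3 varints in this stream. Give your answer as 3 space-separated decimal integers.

Answer: 8734 50124 16319

Derivation:
  byte[0]=0x9E cont=1 payload=0x1E=30: acc |= 30<<0 -> acc=30 shift=7
  byte[1]=0x44 cont=0 payload=0x44=68: acc |= 68<<7 -> acc=8734 shift=14 [end]
Varint 1: bytes[0:2] = 9E 44 -> value 8734 (2 byte(s))
  byte[2]=0xCC cont=1 payload=0x4C=76: acc |= 76<<0 -> acc=76 shift=7
  byte[3]=0x87 cont=1 payload=0x07=7: acc |= 7<<7 -> acc=972 shift=14
  byte[4]=0x03 cont=0 payload=0x03=3: acc |= 3<<14 -> acc=50124 shift=21 [end]
Varint 2: bytes[2:5] = CC 87 03 -> value 50124 (3 byte(s))
  byte[5]=0xBF cont=1 payload=0x3F=63: acc |= 63<<0 -> acc=63 shift=7
  byte[6]=0x7F cont=0 payload=0x7F=127: acc |= 127<<7 -> acc=16319 shift=14 [end]
Varint 3: bytes[5:7] = BF 7F -> value 16319 (2 byte(s))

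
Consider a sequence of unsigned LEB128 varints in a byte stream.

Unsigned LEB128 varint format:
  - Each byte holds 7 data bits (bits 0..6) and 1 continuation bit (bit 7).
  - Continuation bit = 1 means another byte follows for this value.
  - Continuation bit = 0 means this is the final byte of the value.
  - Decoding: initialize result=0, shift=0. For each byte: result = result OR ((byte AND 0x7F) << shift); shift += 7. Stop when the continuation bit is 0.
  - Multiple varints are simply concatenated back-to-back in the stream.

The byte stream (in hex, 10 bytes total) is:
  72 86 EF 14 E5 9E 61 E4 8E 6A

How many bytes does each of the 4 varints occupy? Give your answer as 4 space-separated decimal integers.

  byte[0]=0x72 cont=0 payload=0x72=114: acc |= 114<<0 -> acc=114 shift=7 [end]
Varint 1: bytes[0:1] = 72 -> value 114 (1 byte(s))
  byte[1]=0x86 cont=1 payload=0x06=6: acc |= 6<<0 -> acc=6 shift=7
  byte[2]=0xEF cont=1 payload=0x6F=111: acc |= 111<<7 -> acc=14214 shift=14
  byte[3]=0x14 cont=0 payload=0x14=20: acc |= 20<<14 -> acc=341894 shift=21 [end]
Varint 2: bytes[1:4] = 86 EF 14 -> value 341894 (3 byte(s))
  byte[4]=0xE5 cont=1 payload=0x65=101: acc |= 101<<0 -> acc=101 shift=7
  byte[5]=0x9E cont=1 payload=0x1E=30: acc |= 30<<7 -> acc=3941 shift=14
  byte[6]=0x61 cont=0 payload=0x61=97: acc |= 97<<14 -> acc=1593189 shift=21 [end]
Varint 3: bytes[4:7] = E5 9E 61 -> value 1593189 (3 byte(s))
  byte[7]=0xE4 cont=1 payload=0x64=100: acc |= 100<<0 -> acc=100 shift=7
  byte[8]=0x8E cont=1 payload=0x0E=14: acc |= 14<<7 -> acc=1892 shift=14
  byte[9]=0x6A cont=0 payload=0x6A=106: acc |= 106<<14 -> acc=1738596 shift=21 [end]
Varint 4: bytes[7:10] = E4 8E 6A -> value 1738596 (3 byte(s))

Answer: 1 3 3 3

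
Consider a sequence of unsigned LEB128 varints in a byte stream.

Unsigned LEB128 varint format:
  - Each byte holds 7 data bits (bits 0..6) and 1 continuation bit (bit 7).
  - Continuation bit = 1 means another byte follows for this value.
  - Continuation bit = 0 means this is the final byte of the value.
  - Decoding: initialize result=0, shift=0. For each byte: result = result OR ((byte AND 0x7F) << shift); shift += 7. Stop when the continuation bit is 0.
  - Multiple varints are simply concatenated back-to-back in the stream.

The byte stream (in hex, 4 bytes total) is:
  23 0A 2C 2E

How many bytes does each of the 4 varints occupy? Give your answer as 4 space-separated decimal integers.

Answer: 1 1 1 1

Derivation:
  byte[0]=0x23 cont=0 payload=0x23=35: acc |= 35<<0 -> acc=35 shift=7 [end]
Varint 1: bytes[0:1] = 23 -> value 35 (1 byte(s))
  byte[1]=0x0A cont=0 payload=0x0A=10: acc |= 10<<0 -> acc=10 shift=7 [end]
Varint 2: bytes[1:2] = 0A -> value 10 (1 byte(s))
  byte[2]=0x2C cont=0 payload=0x2C=44: acc |= 44<<0 -> acc=44 shift=7 [end]
Varint 3: bytes[2:3] = 2C -> value 44 (1 byte(s))
  byte[3]=0x2E cont=0 payload=0x2E=46: acc |= 46<<0 -> acc=46 shift=7 [end]
Varint 4: bytes[3:4] = 2E -> value 46 (1 byte(s))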